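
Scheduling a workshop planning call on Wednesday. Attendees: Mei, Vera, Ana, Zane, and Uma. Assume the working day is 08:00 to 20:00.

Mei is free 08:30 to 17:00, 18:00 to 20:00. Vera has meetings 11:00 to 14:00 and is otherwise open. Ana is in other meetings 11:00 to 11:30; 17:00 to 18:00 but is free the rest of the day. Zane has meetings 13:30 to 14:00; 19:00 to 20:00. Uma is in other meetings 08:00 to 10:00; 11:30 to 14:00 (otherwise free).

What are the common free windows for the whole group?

Mei free: 08:30-17:00, 18:00-20:00.
Vera free: 08:00-11:00, 14:00-20:00 (invert busy blocks within the working day).
Ana free: 08:00-11:00, 11:30-17:00, 18:00-20:00 (invert busy blocks within the working day).
Zane free: 08:00-13:30, 14:00-19:00 (invert busy blocks within the working day).
Uma free: 10:00-11:30, 14:00-20:00 (invert busy blocks within the working day).
Mei ∩ Vera: 08:30-11:00, 14:00-17:00, 18:00-20:00.
Mei ∩ Vera ∩ Ana: 08:30-11:00, 14:00-17:00, 18:00-20:00.
Mei ∩ Vera ∩ Ana ∩ Zane: 08:30-11:00, 14:00-17:00, 18:00-19:00.
Mei ∩ Vera ∩ Ana ∩ Zane ∩ Uma: 10:00-11:00, 14:00-17:00, 18:00-19:00.

10:00-11:00, 14:00-17:00, 18:00-19:00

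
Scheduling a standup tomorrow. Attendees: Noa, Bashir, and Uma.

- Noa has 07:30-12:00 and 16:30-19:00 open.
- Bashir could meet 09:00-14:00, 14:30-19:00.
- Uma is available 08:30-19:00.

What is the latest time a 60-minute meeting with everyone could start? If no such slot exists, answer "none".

Noa ∩ Bashir: 09:00-12:00, 16:30-19:00.
Noa ∩ Bashir ∩ Uma: 09:00-12:00, 16:30-19:00.
The last common window of at least 60 minutes is 16:30-19:00; a 60-minute meeting can start as late as 18:00 and still end by 19:00.

18:00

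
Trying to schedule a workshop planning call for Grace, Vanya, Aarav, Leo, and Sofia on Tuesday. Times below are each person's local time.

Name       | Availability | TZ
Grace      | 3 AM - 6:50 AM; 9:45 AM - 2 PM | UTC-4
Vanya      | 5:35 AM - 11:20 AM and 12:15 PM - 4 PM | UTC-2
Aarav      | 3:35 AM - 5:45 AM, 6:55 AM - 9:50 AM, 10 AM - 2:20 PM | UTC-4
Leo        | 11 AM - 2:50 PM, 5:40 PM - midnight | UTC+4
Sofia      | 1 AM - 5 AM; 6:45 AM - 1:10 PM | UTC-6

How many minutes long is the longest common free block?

225

Grace in UTC: 07:00-10:50, 13:45-18:00 (add 4h to convert from UTC-4).
Vanya in UTC: 07:35-13:20, 14:15-18:00 (add 2h to convert from UTC-2).
Aarav in UTC: 07:35-09:45, 10:55-13:50, 14:00-18:20 (add 4h to convert from UTC-4).
Leo in UTC: 07:00-10:50, 13:40-20:00 (subtract 4h to convert from UTC+4).
Sofia in UTC: 07:00-11:00, 12:45-19:10 (add 6h to convert from UTC-6).
Grace ∩ Vanya: 07:35-10:50, 14:15-18:00.
Grace ∩ Vanya ∩ Aarav: 07:35-09:45, 14:15-18:00.
Grace ∩ Vanya ∩ Aarav ∩ Leo: 07:35-09:45, 14:15-18:00.
Grace ∩ Vanya ∩ Aarav ∩ Leo ∩ Sofia: 07:35-09:45, 14:15-18:00.
Those are the intersection windows.
The longest is 14:15-18:00 at 225 minutes.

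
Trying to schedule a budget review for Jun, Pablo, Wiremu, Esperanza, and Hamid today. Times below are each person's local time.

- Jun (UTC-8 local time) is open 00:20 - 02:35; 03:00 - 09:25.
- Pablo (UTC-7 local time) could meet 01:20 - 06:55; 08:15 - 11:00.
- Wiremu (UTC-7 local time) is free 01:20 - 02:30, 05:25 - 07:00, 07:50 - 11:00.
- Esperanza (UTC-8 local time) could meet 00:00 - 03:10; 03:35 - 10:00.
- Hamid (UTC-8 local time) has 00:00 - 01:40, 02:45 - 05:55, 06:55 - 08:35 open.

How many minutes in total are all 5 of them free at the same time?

Jun in UTC: 08:20-10:35, 11:00-17:25 (add 8h to convert from UTC-8).
Pablo in UTC: 08:20-13:55, 15:15-18:00 (add 7h to convert from UTC-7).
Wiremu in UTC: 08:20-09:30, 12:25-14:00, 14:50-18:00 (add 7h to convert from UTC-7).
Esperanza in UTC: 08:00-11:10, 11:35-18:00 (add 8h to convert from UTC-8).
Hamid in UTC: 08:00-09:40, 10:45-13:55, 14:55-16:35 (add 8h to convert from UTC-8).
Jun ∩ Pablo: 08:20-10:35, 11:00-13:55, 15:15-17:25.
Jun ∩ Pablo ∩ Wiremu: 08:20-09:30, 12:25-13:55, 15:15-17:25.
Jun ∩ Pablo ∩ Wiremu ∩ Esperanza: 08:20-09:30, 12:25-13:55, 15:15-17:25.
Jun ∩ Pablo ∩ Wiremu ∩ Esperanza ∩ Hamid: 08:20-09:30, 12:25-13:55, 15:15-16:35.
Summing the common windows: 70 + 90 + 80 = 240 minutes.

240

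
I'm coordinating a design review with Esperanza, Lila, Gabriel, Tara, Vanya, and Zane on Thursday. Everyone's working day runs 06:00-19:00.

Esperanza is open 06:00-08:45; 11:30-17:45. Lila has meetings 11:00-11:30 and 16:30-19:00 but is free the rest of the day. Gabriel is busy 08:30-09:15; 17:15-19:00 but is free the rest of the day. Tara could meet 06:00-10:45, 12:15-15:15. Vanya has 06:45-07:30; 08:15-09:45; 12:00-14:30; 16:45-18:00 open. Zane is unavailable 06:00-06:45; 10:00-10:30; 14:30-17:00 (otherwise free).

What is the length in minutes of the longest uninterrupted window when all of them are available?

135

Esperanza free: 06:00-08:45, 11:30-17:45.
Lila free: 06:00-11:00, 11:30-16:30 (invert busy blocks within the working day).
Gabriel free: 06:00-08:30, 09:15-17:15 (invert busy blocks within the working day).
Tara free: 06:00-10:45, 12:15-15:15.
Vanya free: 06:45-07:30, 08:15-09:45, 12:00-14:30, 16:45-18:00.
Zane free: 06:45-10:00, 10:30-14:30, 17:00-19:00 (invert busy blocks within the working day).
Esperanza ∩ Lila: 06:00-08:45, 11:30-16:30.
Esperanza ∩ Lila ∩ Gabriel: 06:00-08:30, 11:30-16:30.
Esperanza ∩ Lila ∩ Gabriel ∩ Tara: 06:00-08:30, 12:15-15:15.
Esperanza ∩ Lila ∩ Gabriel ∩ Tara ∩ Vanya: 06:45-07:30, 08:15-08:30, 12:15-14:30.
Esperanza ∩ Lila ∩ Gabriel ∩ Tara ∩ Vanya ∩ Zane: 06:45-07:30, 08:15-08:30, 12:15-14:30.
Those are the intersection windows.
The longest is 12:15-14:30 at 135 minutes.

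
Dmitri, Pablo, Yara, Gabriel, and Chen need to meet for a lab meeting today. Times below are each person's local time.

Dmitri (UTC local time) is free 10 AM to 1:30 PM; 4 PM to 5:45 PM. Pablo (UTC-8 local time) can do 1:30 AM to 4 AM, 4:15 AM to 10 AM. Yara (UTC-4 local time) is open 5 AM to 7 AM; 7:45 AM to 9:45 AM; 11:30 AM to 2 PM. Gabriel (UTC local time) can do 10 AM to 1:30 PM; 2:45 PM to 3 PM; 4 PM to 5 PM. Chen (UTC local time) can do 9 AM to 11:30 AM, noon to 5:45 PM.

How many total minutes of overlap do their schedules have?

195

Dmitri in UTC: 10:00-13:30, 16:00-17:45.
Pablo in UTC: 09:30-12:00, 12:15-18:00 (add 8h to convert from UTC-8).
Yara in UTC: 09:00-11:00, 11:45-13:45, 15:30-18:00 (add 4h to convert from UTC-4).
Gabriel in UTC: 10:00-13:30, 14:45-15:00, 16:00-17:00.
Chen in UTC: 09:00-11:30, 12:00-17:45.
Dmitri ∩ Pablo: 10:00-12:00, 12:15-13:30, 16:00-17:45.
Dmitri ∩ Pablo ∩ Yara: 10:00-11:00, 11:45-12:00, 12:15-13:30, 16:00-17:45.
Dmitri ∩ Pablo ∩ Yara ∩ Gabriel: 10:00-11:00, 11:45-12:00, 12:15-13:30, 16:00-17:00.
Dmitri ∩ Pablo ∩ Yara ∩ Gabriel ∩ Chen: 10:00-11:00, 12:15-13:30, 16:00-17:00.
Summing the common windows: 60 + 75 + 60 = 195 minutes.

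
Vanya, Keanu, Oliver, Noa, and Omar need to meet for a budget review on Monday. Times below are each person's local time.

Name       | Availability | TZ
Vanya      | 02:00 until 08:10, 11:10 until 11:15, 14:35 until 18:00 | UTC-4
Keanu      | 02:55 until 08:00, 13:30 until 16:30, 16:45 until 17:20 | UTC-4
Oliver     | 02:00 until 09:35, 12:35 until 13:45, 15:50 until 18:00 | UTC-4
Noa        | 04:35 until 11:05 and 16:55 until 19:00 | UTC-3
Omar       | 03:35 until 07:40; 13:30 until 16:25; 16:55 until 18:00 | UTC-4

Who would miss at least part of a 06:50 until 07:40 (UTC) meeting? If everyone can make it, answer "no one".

Vanya in UTC: 06:00-12:10, 15:10-15:15, 18:35-22:00 (add 4h to convert from UTC-4).
Keanu in UTC: 06:55-12:00, 17:30-20:30, 20:45-21:20 (add 4h to convert from UTC-4).
Oliver in UTC: 06:00-13:35, 16:35-17:45, 19:50-22:00 (add 4h to convert from UTC-4).
Noa in UTC: 07:35-14:05, 19:55-22:00 (add 3h to convert from UTC-3).
Omar in UTC: 07:35-11:40, 17:30-20:25, 20:55-22:00 (add 4h to convert from UTC-4).
Vanya: free for 06:50-07:40. Keanu: not fully free for 06:50-07:40. Oliver: free for 06:50-07:40. Noa: not fully free for 06:50-07:40. Omar: not fully free for 06:50-07:40.

Keanu, Noa, Omar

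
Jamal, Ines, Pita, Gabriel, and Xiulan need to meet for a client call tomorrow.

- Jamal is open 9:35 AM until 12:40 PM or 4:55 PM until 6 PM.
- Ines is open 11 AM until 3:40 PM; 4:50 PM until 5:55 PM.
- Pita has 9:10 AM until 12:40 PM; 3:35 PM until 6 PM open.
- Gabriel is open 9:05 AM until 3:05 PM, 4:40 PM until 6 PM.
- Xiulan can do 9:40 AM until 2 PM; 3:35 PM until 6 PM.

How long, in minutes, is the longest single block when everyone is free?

Jamal ∩ Ines: 11:00-12:40, 16:55-17:55.
Jamal ∩ Ines ∩ Pita: 11:00-12:40, 16:55-17:55.
Jamal ∩ Ines ∩ Pita ∩ Gabriel: 11:00-12:40, 16:55-17:55.
Jamal ∩ Ines ∩ Pita ∩ Gabriel ∩ Xiulan: 11:00-12:40, 16:55-17:55.
The longest is 11:00-12:40 at 100 minutes.

100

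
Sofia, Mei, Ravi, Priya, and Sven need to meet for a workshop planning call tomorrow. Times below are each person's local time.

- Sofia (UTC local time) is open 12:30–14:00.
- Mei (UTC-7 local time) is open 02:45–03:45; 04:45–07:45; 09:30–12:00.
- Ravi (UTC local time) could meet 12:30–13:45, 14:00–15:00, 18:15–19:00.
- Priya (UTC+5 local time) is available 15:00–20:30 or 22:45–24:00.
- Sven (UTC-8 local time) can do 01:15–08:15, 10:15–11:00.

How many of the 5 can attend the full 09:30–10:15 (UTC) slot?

Sofia in UTC: 12:30-14:00.
Mei in UTC: 09:45-10:45, 11:45-14:45, 16:30-19:00 (add 7h to convert from UTC-7).
Ravi in UTC: 12:30-13:45, 14:00-15:00, 18:15-19:00.
Priya in UTC: 10:00-15:30, 17:45-19:00 (subtract 5h to convert from UTC+5).
Sven in UTC: 09:15-16:15, 18:15-19:00 (add 8h to convert from UTC-8).
Sven can make the full 09:30-10:15 slot — that's 1.

1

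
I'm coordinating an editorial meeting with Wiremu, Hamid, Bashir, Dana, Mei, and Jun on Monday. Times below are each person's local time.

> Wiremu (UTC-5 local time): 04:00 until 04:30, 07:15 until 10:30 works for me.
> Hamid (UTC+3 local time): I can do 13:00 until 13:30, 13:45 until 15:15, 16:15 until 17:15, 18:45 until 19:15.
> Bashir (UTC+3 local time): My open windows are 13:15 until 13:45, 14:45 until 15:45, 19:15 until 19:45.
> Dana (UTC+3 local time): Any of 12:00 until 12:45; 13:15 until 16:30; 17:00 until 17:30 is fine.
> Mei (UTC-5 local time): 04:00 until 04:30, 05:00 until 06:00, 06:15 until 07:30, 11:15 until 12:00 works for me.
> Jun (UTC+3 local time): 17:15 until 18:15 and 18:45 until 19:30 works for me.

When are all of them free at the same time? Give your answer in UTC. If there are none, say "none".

none

Wiremu in UTC: 09:00-09:30, 12:15-15:30 (add 5h to convert from UTC-5).
Hamid in UTC: 10:00-10:30, 10:45-12:15, 13:15-14:15, 15:45-16:15 (subtract 3h to convert from UTC+3).
Bashir in UTC: 10:15-10:45, 11:45-12:45, 16:15-16:45 (subtract 3h to convert from UTC+3).
Dana in UTC: 09:00-09:45, 10:15-13:30, 14:00-14:30 (subtract 3h to convert from UTC+3).
Mei in UTC: 09:00-09:30, 10:00-11:00, 11:15-12:30, 16:15-17:00 (add 5h to convert from UTC-5).
Jun in UTC: 14:15-15:15, 15:45-16:30 (subtract 3h to convert from UTC+3).
Wiremu ∩ Hamid: 13:15-14:15.
Wiremu ∩ Hamid ∩ Bashir: ∅.
Wiremu ∩ Hamid ∩ Bashir ∩ Dana: ∅.
Wiremu ∩ Hamid ∩ Bashir ∩ Dana ∩ Mei: ∅.
Wiremu ∩ Hamid ∩ Bashir ∩ Dana ∩ Mei ∩ Jun: ∅.
There is no time when everyone is free.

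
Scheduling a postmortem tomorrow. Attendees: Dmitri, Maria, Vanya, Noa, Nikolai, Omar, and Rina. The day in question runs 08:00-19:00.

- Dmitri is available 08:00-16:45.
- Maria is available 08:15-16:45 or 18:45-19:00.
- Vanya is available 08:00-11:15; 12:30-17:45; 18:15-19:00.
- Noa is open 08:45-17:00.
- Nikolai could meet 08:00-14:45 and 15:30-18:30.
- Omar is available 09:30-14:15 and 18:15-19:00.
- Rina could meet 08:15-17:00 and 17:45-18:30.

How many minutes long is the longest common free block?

Dmitri ∩ Maria: 08:15-16:45.
Dmitri ∩ Maria ∩ Vanya: 08:15-11:15, 12:30-16:45.
Dmitri ∩ Maria ∩ Vanya ∩ Noa: 08:45-11:15, 12:30-16:45.
Dmitri ∩ Maria ∩ Vanya ∩ Noa ∩ Nikolai: 08:45-11:15, 12:30-14:45, 15:30-16:45.
Dmitri ∩ Maria ∩ Vanya ∩ Noa ∩ Nikolai ∩ Omar: 09:30-11:15, 12:30-14:15.
Dmitri ∩ Maria ∩ Vanya ∩ Noa ∩ Nikolai ∩ Omar ∩ Rina: 09:30-11:15, 12:30-14:15.
So the common availability across everyone is 09:30-11:15, 12:30-14:15.
The longest is 09:30-11:15 at 105 minutes.

105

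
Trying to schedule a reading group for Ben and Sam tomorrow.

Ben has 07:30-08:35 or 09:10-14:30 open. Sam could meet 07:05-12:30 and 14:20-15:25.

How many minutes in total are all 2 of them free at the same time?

Ben ∩ Sam: 07:30-08:35, 09:10-12:30, 14:20-14:30.
Summing the common windows: 65 + 200 + 10 = 275 minutes.

275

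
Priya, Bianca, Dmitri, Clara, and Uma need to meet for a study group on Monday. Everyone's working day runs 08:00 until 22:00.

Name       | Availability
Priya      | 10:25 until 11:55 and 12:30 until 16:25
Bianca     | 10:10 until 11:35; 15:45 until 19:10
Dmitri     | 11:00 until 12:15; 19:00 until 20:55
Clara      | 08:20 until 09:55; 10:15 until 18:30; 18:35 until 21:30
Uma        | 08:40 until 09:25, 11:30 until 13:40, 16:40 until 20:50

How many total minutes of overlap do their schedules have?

5

Priya ∩ Bianca: 10:25-11:35, 15:45-16:25.
Priya ∩ Bianca ∩ Dmitri: 11:00-11:35.
Priya ∩ Bianca ∩ Dmitri ∩ Clara: 11:00-11:35.
Priya ∩ Bianca ∩ Dmitri ∩ Clara ∩ Uma: 11:30-11:35.
Those are the intersection windows.
That's a single block of 5 minutes.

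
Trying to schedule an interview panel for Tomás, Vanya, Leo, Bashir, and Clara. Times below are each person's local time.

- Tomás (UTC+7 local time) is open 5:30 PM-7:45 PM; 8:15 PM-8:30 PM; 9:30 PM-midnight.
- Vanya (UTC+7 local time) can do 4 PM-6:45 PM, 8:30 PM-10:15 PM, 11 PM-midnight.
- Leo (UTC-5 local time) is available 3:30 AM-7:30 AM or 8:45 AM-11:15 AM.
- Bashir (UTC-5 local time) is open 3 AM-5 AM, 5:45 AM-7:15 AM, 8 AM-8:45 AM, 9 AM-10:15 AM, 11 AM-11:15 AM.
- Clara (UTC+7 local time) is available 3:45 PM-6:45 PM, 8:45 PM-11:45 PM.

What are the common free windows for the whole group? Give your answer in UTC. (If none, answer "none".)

Tomás in UTC: 10:30-12:45, 13:15-13:30, 14:30-17:00 (subtract 7h to convert from UTC+7).
Vanya in UTC: 09:00-11:45, 13:30-15:15, 16:00-17:00 (subtract 7h to convert from UTC+7).
Leo in UTC: 08:30-12:30, 13:45-16:15 (add 5h to convert from UTC-5).
Bashir in UTC: 08:00-10:00, 10:45-12:15, 13:00-13:45, 14:00-15:15, 16:00-16:15 (add 5h to convert from UTC-5).
Clara in UTC: 08:45-11:45, 13:45-16:45 (subtract 7h to convert from UTC+7).
Tomás ∩ Vanya: 10:30-11:45, 14:30-15:15, 16:00-17:00.
Tomás ∩ Vanya ∩ Leo: 10:30-11:45, 14:30-15:15, 16:00-16:15.
Tomás ∩ Vanya ∩ Leo ∩ Bashir: 10:45-11:45, 14:30-15:15, 16:00-16:15.
Tomás ∩ Vanya ∩ Leo ∩ Bashir ∩ Clara: 10:45-11:45, 14:30-15:15, 16:00-16:15.

10:45-11:45, 14:30-15:15, 16:00-16:15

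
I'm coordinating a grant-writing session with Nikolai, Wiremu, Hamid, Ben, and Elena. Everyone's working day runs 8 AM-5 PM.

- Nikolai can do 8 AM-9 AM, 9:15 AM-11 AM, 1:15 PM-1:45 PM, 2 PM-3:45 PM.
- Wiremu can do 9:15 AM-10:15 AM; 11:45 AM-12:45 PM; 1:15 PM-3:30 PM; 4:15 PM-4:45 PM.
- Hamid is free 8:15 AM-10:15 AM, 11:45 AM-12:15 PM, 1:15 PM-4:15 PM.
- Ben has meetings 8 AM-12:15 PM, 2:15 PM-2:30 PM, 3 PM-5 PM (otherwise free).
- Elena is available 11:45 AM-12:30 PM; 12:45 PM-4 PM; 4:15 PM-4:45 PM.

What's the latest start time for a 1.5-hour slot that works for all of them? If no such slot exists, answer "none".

Nikolai free: 08:00-09:00, 09:15-11:00, 13:15-13:45, 14:00-15:45.
Wiremu free: 09:15-10:15, 11:45-12:45, 13:15-15:30, 16:15-16:45.
Hamid free: 08:15-10:15, 11:45-12:15, 13:15-16:15.
Ben free: 12:15-14:15, 14:30-15:00 (invert busy blocks within the working day).
Elena free: 11:45-12:30, 12:45-16:00, 16:15-16:45.
Nikolai ∩ Wiremu: 09:15-10:15, 13:15-13:45, 14:00-15:30.
Nikolai ∩ Wiremu ∩ Hamid: 09:15-10:15, 13:15-13:45, 14:00-15:30.
Nikolai ∩ Wiremu ∩ Hamid ∩ Ben: 13:15-13:45, 14:00-14:15, 14:30-15:00.
Nikolai ∩ Wiremu ∩ Hamid ∩ Ben ∩ Elena: 13:15-13:45, 14:00-14:15, 14:30-15:00.
Those are the intersection windows.
No common window is at least 90 minutes long.

none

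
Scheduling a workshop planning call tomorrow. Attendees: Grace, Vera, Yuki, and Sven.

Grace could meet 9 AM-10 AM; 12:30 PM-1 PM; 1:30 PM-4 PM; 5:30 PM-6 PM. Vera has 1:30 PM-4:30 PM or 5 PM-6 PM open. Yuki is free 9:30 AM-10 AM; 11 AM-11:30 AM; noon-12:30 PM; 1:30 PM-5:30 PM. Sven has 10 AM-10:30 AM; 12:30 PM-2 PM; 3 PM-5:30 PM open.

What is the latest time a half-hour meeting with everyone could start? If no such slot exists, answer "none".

Grace ∩ Vera: 13:30-16:00, 17:30-18:00.
Grace ∩ Vera ∩ Yuki: 13:30-16:00.
Grace ∩ Vera ∩ Yuki ∩ Sven: 13:30-14:00, 15:00-16:00.
The last common window of at least 30 minutes is 15:00-16:00; a 30-minute meeting can start as late as 15:30 and still end by 16:00.

15:30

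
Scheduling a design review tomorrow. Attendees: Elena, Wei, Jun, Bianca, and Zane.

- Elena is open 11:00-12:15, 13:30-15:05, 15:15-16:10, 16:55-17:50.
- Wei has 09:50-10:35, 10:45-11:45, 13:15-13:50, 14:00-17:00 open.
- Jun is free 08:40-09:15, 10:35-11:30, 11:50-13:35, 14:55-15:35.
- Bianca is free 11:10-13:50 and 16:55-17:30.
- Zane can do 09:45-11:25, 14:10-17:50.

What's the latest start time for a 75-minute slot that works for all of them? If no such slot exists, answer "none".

Elena ∩ Wei: 11:00-11:45, 13:30-13:50, 14:00-15:05, 15:15-16:10, 16:55-17:00.
Elena ∩ Wei ∩ Jun: 11:00-11:30, 13:30-13:35, 14:55-15:05, 15:15-15:35.
Elena ∩ Wei ∩ Jun ∩ Bianca: 11:10-11:30, 13:30-13:35.
Elena ∩ Wei ∩ Jun ∩ Bianca ∩ Zane: 11:10-11:25.
No common window is at least 75 minutes long.

none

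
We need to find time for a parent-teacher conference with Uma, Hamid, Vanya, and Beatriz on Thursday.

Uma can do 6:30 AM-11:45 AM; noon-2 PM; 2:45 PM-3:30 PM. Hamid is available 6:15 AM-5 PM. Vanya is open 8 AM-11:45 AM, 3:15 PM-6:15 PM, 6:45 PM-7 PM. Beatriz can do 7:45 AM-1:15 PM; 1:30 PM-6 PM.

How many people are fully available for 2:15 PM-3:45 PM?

Hamid and Beatriz can make the full 14:15-15:45 slot — that's 2.

2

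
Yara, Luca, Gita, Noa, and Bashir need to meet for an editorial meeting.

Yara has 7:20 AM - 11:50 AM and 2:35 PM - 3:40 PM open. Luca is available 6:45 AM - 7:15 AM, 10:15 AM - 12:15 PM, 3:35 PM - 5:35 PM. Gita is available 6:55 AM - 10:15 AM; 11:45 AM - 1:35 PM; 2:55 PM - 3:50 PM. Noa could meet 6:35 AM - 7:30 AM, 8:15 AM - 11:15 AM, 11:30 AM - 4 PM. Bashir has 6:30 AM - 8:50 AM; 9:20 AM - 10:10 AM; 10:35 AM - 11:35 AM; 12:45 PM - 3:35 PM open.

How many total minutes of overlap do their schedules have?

Yara ∩ Luca: 10:15-11:50, 15:35-15:40.
Yara ∩ Luca ∩ Gita: 11:45-11:50, 15:35-15:40.
Yara ∩ Luca ∩ Gita ∩ Noa: 11:45-11:50, 15:35-15:40.
Yara ∩ Luca ∩ Gita ∩ Noa ∩ Bashir: ∅.
There is no time when everyone is free.
There is no common window, so the total is 0 minutes.

0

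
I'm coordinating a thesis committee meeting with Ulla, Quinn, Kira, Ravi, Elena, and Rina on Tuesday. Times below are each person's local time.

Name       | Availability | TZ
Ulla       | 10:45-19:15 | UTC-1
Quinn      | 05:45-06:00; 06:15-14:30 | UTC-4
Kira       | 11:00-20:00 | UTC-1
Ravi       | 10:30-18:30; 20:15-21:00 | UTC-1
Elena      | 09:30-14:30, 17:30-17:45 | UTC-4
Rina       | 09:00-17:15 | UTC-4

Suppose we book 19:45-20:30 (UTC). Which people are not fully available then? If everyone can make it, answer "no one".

Ulla in UTC: 11:45-20:15 (add 1h to convert from UTC-1).
Quinn in UTC: 09:45-10:00, 10:15-18:30 (add 4h to convert from UTC-4).
Kira in UTC: 12:00-21:00 (add 1h to convert from UTC-1).
Ravi in UTC: 11:30-19:30, 21:15-22:00 (add 1h to convert from UTC-1).
Elena in UTC: 13:30-18:30, 21:30-21:45 (add 4h to convert from UTC-4).
Rina in UTC: 13:00-21:15 (add 4h to convert from UTC-4).
Ulla: not fully free for 19:45-20:30. Quinn: not fully free for 19:45-20:30. Kira: free for 19:45-20:30. Ravi: not fully free for 19:45-20:30. Elena: not fully free for 19:45-20:30. Rina: free for 19:45-20:30.

Elena, Quinn, Ravi, Ulla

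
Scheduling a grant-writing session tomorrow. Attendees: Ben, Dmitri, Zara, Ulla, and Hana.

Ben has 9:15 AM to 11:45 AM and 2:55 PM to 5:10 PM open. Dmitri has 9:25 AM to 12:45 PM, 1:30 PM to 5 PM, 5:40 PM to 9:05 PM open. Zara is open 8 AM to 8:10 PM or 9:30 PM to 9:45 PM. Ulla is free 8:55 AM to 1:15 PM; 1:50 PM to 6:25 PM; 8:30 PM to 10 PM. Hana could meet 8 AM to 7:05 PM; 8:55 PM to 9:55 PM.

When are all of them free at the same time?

Ben ∩ Dmitri: 09:25-11:45, 14:55-17:00.
Ben ∩ Dmitri ∩ Zara: 09:25-11:45, 14:55-17:00.
Ben ∩ Dmitri ∩ Zara ∩ Ulla: 09:25-11:45, 14:55-17:00.
Ben ∩ Dmitri ∩ Zara ∩ Ulla ∩ Hana: 09:25-11:45, 14:55-17:00.
Those are the intersection windows.

09:25-11:45, 14:55-17:00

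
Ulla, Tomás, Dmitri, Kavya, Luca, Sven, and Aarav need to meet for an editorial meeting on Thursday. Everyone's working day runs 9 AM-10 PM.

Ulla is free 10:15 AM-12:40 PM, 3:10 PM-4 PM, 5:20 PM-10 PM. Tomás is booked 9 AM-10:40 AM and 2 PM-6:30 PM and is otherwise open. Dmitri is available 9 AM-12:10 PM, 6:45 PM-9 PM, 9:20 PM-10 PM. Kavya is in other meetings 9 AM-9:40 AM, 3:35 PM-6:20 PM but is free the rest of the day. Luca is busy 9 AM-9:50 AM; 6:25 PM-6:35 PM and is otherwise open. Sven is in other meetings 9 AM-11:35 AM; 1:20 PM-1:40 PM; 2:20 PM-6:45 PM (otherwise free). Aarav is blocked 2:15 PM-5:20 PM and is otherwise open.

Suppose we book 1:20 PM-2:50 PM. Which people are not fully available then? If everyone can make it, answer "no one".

Ulla free: 10:15-12:40, 15:10-16:00, 17:20-22:00.
Tomás free: 10:40-14:00, 18:30-22:00 (invert busy blocks within the working day).
Dmitri free: 09:00-12:10, 18:45-21:00, 21:20-22:00.
Kavya free: 09:40-15:35, 18:20-22:00 (invert busy blocks within the working day).
Luca free: 09:50-18:25, 18:35-22:00 (invert busy blocks within the working day).
Sven free: 11:35-13:20, 13:40-14:20, 18:45-22:00 (invert busy blocks within the working day).
Aarav free: 09:00-14:15, 17:20-22:00 (invert busy blocks within the working day).
Ulla: not fully free for 13:20-14:50. Tomás: not fully free for 13:20-14:50. Dmitri: not fully free for 13:20-14:50. Kavya: free for 13:20-14:50. Luca: free for 13:20-14:50. Sven: not fully free for 13:20-14:50. Aarav: not fully free for 13:20-14:50.

Aarav, Dmitri, Sven, Tomás, Ulla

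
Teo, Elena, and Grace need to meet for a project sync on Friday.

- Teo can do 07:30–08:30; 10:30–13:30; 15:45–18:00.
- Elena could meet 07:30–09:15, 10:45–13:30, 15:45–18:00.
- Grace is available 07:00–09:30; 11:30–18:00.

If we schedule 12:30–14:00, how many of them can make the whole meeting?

Grace can make the full 12:30-14:00 slot — that's 1.

1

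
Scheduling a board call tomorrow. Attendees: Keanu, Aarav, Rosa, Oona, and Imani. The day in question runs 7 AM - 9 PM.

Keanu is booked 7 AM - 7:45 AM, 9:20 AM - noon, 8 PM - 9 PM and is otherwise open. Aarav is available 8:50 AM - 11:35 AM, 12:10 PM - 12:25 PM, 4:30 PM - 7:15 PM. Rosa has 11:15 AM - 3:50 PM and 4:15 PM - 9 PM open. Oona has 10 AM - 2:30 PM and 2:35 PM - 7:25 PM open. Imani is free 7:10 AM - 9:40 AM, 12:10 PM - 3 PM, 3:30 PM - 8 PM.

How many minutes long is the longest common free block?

Keanu free: 07:45-09:20, 12:00-20:00 (invert busy blocks within the working day).
Aarav free: 08:50-11:35, 12:10-12:25, 16:30-19:15.
Rosa free: 11:15-15:50, 16:15-21:00.
Oona free: 10:00-14:30, 14:35-19:25.
Imani free: 07:10-09:40, 12:10-15:00, 15:30-20:00.
Keanu ∩ Aarav: 08:50-09:20, 12:10-12:25, 16:30-19:15.
Keanu ∩ Aarav ∩ Rosa: 12:10-12:25, 16:30-19:15.
Keanu ∩ Aarav ∩ Rosa ∩ Oona: 12:10-12:25, 16:30-19:15.
Keanu ∩ Aarav ∩ Rosa ∩ Oona ∩ Imani: 12:10-12:25, 16:30-19:15.
So the common availability across everyone is 12:10-12:25, 16:30-19:15.
The longest is 16:30-19:15 at 165 minutes.

165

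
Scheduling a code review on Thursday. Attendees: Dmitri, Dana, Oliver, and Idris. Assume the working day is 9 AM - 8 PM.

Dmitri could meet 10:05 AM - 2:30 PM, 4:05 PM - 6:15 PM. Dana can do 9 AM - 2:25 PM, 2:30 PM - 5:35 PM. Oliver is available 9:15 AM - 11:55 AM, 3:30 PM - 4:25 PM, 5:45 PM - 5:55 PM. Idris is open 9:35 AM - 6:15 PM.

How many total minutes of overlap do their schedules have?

Dmitri ∩ Dana: 10:05-14:25, 16:05-17:35.
Dmitri ∩ Dana ∩ Oliver: 10:05-11:55, 16:05-16:25.
Dmitri ∩ Dana ∩ Oliver ∩ Idris: 10:05-11:55, 16:05-16:25.
Summing the common windows: 110 + 20 = 130 minutes.

130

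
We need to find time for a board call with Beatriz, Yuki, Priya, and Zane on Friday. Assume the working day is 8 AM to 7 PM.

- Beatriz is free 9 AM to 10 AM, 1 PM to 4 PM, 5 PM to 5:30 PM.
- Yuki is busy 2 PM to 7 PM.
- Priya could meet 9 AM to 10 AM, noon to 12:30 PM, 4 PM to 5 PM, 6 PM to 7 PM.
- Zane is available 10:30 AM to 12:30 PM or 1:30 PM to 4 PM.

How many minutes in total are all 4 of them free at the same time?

Beatriz free: 09:00-10:00, 13:00-16:00, 17:00-17:30.
Yuki free: 08:00-14:00 (invert busy blocks within the working day).
Priya free: 09:00-10:00, 12:00-12:30, 16:00-17:00, 18:00-19:00.
Zane free: 10:30-12:30, 13:30-16:00.
Beatriz ∩ Yuki: 09:00-10:00, 13:00-14:00.
Beatriz ∩ Yuki ∩ Priya: 09:00-10:00.
Beatriz ∩ Yuki ∩ Priya ∩ Zane: ∅.
There is no time when everyone is free.
There is no common window, so the total is 0 minutes.

0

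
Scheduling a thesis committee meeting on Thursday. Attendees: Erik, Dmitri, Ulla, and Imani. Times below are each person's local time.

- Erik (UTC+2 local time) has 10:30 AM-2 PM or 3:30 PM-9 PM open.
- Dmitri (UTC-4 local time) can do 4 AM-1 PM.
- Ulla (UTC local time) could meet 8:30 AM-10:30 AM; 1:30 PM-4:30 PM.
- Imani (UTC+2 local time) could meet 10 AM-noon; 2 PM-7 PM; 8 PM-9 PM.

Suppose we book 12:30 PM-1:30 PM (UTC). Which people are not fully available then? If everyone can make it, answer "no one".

Erik, Ulla

Erik in UTC: 08:30-12:00, 13:30-19:00 (subtract 2h to convert from UTC+2).
Dmitri in UTC: 08:00-17:00 (add 4h to convert from UTC-4).
Ulla in UTC: 08:30-10:30, 13:30-16:30.
Imani in UTC: 08:00-10:00, 12:00-17:00, 18:00-19:00 (subtract 2h to convert from UTC+2).
Erik: not fully free for 12:30-13:30. Dmitri: free for 12:30-13:30. Ulla: not fully free for 12:30-13:30. Imani: free for 12:30-13:30.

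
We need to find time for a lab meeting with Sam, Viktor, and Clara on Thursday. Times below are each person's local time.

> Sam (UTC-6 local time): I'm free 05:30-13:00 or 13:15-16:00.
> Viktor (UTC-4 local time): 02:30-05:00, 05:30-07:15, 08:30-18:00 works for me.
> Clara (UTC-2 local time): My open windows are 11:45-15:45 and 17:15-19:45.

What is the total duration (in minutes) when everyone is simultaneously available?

390

Sam in UTC: 11:30-19:00, 19:15-22:00 (add 6h to convert from UTC-6).
Viktor in UTC: 06:30-09:00, 09:30-11:15, 12:30-22:00 (add 4h to convert from UTC-4).
Clara in UTC: 13:45-17:45, 19:15-21:45 (add 2h to convert from UTC-2).
Sam ∩ Viktor: 12:30-19:00, 19:15-22:00.
Sam ∩ Viktor ∩ Clara: 13:45-17:45, 19:15-21:45.
Those are the intersection windows.
Summing the common windows: 240 + 150 = 390 minutes.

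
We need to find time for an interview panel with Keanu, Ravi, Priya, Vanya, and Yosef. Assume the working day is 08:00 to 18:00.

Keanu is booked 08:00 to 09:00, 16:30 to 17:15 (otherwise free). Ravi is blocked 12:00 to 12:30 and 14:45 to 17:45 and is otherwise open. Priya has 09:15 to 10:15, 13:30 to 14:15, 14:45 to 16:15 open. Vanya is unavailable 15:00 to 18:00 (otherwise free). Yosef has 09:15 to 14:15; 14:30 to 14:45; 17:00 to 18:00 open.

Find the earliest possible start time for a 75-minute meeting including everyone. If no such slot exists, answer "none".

Keanu free: 09:00-16:30, 17:15-18:00 (invert busy blocks within the working day).
Ravi free: 08:00-12:00, 12:30-14:45, 17:45-18:00 (invert busy blocks within the working day).
Priya free: 09:15-10:15, 13:30-14:15, 14:45-16:15.
Vanya free: 08:00-15:00 (invert busy blocks within the working day).
Yosef free: 09:15-14:15, 14:30-14:45, 17:00-18:00.
Keanu ∩ Ravi: 09:00-12:00, 12:30-14:45, 17:45-18:00.
Keanu ∩ Ravi ∩ Priya: 09:15-10:15, 13:30-14:15.
Keanu ∩ Ravi ∩ Priya ∩ Vanya: 09:15-10:15, 13:30-14:15.
Keanu ∩ Ravi ∩ Priya ∩ Vanya ∩ Yosef: 09:15-10:15, 13:30-14:15.
Those are the intersection windows.
No common window is at least 75 minutes long.

none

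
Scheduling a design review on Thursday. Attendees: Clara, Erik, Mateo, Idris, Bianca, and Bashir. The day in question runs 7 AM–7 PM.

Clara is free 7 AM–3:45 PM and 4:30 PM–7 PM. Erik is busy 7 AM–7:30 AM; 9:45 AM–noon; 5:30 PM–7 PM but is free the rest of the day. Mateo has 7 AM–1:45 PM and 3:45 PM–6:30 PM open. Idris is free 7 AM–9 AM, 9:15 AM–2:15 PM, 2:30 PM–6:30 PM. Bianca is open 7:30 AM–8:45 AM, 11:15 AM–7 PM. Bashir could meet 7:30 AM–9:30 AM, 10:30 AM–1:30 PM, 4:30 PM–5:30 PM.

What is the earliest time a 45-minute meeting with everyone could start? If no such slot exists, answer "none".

Clara free: 07:00-15:45, 16:30-19:00.
Erik free: 07:30-09:45, 12:00-17:30 (invert busy blocks within the working day).
Mateo free: 07:00-13:45, 15:45-18:30.
Idris free: 07:00-09:00, 09:15-14:15, 14:30-18:30.
Bianca free: 07:30-08:45, 11:15-19:00.
Bashir free: 07:30-09:30, 10:30-13:30, 16:30-17:30.
Clara ∩ Erik: 07:30-09:45, 12:00-15:45, 16:30-17:30.
Clara ∩ Erik ∩ Mateo: 07:30-09:45, 12:00-13:45, 16:30-17:30.
Clara ∩ Erik ∩ Mateo ∩ Idris: 07:30-09:00, 09:15-09:45, 12:00-13:45, 16:30-17:30.
Clara ∩ Erik ∩ Mateo ∩ Idris ∩ Bianca: 07:30-08:45, 12:00-13:45, 16:30-17:30.
Clara ∩ Erik ∩ Mateo ∩ Idris ∩ Bianca ∩ Bashir: 07:30-08:45, 12:00-13:30, 16:30-17:30.
The first common window of at least 45 minutes is 07:30-08:45, so the earliest start is 07:30.

07:30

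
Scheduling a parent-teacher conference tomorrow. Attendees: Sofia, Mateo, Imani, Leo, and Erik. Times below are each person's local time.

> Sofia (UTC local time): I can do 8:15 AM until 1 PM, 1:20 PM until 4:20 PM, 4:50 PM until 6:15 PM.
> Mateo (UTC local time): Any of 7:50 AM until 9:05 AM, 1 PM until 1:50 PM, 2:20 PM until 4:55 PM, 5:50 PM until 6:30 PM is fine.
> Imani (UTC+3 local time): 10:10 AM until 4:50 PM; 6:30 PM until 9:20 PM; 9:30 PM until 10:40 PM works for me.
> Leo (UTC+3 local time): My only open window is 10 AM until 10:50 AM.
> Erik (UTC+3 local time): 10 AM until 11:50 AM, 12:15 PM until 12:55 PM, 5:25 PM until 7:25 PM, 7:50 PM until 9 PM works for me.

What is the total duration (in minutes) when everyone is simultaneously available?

0

Sofia in UTC: 08:15-13:00, 13:20-16:20, 16:50-18:15.
Mateo in UTC: 07:50-09:05, 13:00-13:50, 14:20-16:55, 17:50-18:30.
Imani in UTC: 07:10-13:50, 15:30-18:20, 18:30-19:40 (subtract 3h to convert from UTC+3).
Leo in UTC: 07:00-07:50 (subtract 3h to convert from UTC+3).
Erik in UTC: 07:00-08:50, 09:15-09:55, 14:25-16:25, 16:50-18:00 (subtract 3h to convert from UTC+3).
Sofia ∩ Mateo: 08:15-09:05, 13:20-13:50, 14:20-16:20, 16:50-16:55, 17:50-18:15.
Sofia ∩ Mateo ∩ Imani: 08:15-09:05, 13:20-13:50, 15:30-16:20, 16:50-16:55, 17:50-18:15.
Sofia ∩ Mateo ∩ Imani ∩ Leo: ∅.
Sofia ∩ Mateo ∩ Imani ∩ Leo ∩ Erik: ∅.
There is no time when everyone is free.
There is no common window, so the total is 0 minutes.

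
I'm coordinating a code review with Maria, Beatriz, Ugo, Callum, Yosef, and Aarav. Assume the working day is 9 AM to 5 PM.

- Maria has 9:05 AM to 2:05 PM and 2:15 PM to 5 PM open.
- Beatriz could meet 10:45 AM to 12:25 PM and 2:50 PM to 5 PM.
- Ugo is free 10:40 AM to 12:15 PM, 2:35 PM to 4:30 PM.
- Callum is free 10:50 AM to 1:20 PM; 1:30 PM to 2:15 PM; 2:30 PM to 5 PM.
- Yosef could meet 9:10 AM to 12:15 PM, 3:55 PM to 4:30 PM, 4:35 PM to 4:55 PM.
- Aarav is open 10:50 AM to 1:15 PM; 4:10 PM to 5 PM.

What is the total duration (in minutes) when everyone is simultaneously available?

Maria ∩ Beatriz: 10:45-12:25, 14:50-17:00.
Maria ∩ Beatriz ∩ Ugo: 10:45-12:15, 14:50-16:30.
Maria ∩ Beatriz ∩ Ugo ∩ Callum: 10:50-12:15, 14:50-16:30.
Maria ∩ Beatriz ∩ Ugo ∩ Callum ∩ Yosef: 10:50-12:15, 15:55-16:30.
Maria ∩ Beatriz ∩ Ugo ∩ Callum ∩ Yosef ∩ Aarav: 10:50-12:15, 16:10-16:30.
Summing the common windows: 85 + 20 = 105 minutes.

105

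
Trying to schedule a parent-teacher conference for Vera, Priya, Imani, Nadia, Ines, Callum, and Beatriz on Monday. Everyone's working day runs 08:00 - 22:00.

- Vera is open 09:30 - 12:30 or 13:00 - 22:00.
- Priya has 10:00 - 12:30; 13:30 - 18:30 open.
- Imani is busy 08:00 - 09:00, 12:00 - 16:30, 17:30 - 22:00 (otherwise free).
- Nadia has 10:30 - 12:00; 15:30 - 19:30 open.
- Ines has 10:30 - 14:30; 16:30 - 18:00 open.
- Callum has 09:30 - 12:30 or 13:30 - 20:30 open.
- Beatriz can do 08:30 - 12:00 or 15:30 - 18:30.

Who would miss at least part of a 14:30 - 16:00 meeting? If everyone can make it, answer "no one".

Beatriz, Imani, Ines, Nadia

Vera free: 09:30-12:30, 13:00-22:00.
Priya free: 10:00-12:30, 13:30-18:30.
Imani free: 09:00-12:00, 16:30-17:30 (invert busy blocks within the working day).
Nadia free: 10:30-12:00, 15:30-19:30.
Ines free: 10:30-14:30, 16:30-18:00.
Callum free: 09:30-12:30, 13:30-20:30.
Beatriz free: 08:30-12:00, 15:30-18:30.
Vera: free for 14:30-16:00. Priya: free for 14:30-16:00. Imani: not fully free for 14:30-16:00. Nadia: not fully free for 14:30-16:00. Ines: not fully free for 14:30-16:00. Callum: free for 14:30-16:00. Beatriz: not fully free for 14:30-16:00.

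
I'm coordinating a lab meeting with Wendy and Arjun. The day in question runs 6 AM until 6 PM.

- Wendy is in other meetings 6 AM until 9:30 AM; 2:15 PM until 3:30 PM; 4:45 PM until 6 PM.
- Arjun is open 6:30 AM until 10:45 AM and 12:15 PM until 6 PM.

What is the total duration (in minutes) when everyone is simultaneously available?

270

Wendy free: 09:30-14:15, 15:30-16:45 (invert busy blocks within the working day).
Arjun free: 06:30-10:45, 12:15-18:00.
Wendy ∩ Arjun: 09:30-10:45, 12:15-14:15, 15:30-16:45.
So the common availability across everyone is 09:30-10:45, 12:15-14:15, 15:30-16:45.
Summing the common windows: 75 + 120 + 75 = 270 minutes.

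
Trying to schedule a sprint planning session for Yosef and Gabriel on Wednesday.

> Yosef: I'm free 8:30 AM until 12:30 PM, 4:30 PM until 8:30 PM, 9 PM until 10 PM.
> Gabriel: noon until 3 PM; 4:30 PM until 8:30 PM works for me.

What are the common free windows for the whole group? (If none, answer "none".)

12:00-12:30, 16:30-20:30

Yosef ∩ Gabriel: 12:00-12:30, 16:30-20:30.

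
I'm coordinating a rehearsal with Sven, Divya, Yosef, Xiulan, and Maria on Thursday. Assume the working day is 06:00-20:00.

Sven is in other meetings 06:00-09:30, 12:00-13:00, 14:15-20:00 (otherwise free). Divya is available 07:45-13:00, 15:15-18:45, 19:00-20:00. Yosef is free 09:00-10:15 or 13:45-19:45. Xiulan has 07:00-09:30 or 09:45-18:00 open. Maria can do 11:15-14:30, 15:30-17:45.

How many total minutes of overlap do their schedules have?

0

Sven free: 09:30-12:00, 13:00-14:15 (invert busy blocks within the working day).
Divya free: 07:45-13:00, 15:15-18:45, 19:00-20:00.
Yosef free: 09:00-10:15, 13:45-19:45.
Xiulan free: 07:00-09:30, 09:45-18:00.
Maria free: 11:15-14:30, 15:30-17:45.
Sven ∩ Divya: 09:30-12:00.
Sven ∩ Divya ∩ Yosef: 09:30-10:15.
Sven ∩ Divya ∩ Yosef ∩ Xiulan: 09:45-10:15.
Sven ∩ Divya ∩ Yosef ∩ Xiulan ∩ Maria: ∅.
There is no time when everyone is free.
There is no common window, so the total is 0 minutes.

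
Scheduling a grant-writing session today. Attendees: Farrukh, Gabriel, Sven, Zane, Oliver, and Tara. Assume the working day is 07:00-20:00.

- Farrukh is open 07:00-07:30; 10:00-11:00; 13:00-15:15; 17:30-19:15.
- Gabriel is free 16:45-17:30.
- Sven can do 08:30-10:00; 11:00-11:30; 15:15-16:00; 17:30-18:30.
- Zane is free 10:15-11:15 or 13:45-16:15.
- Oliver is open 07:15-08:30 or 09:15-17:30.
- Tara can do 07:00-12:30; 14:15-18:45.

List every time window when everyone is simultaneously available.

Farrukh ∩ Gabriel: ∅.
Farrukh ∩ Gabriel ∩ Sven: ∅.
Farrukh ∩ Gabriel ∩ Sven ∩ Zane: ∅.
Farrukh ∩ Gabriel ∩ Sven ∩ Zane ∩ Oliver: ∅.
Farrukh ∩ Gabriel ∩ Sven ∩ Zane ∩ Oliver ∩ Tara: ∅.
There is no time when everyone is free.

none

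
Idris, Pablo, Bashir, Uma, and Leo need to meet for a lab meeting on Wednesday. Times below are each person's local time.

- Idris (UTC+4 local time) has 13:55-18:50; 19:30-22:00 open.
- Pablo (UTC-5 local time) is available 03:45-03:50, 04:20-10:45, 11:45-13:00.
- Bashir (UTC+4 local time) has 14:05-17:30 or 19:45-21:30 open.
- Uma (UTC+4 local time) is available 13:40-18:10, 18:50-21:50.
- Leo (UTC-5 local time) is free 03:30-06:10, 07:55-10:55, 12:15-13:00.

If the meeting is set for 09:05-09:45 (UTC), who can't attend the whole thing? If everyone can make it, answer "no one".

Bashir, Idris, Pablo, Uma

Idris in UTC: 09:55-14:50, 15:30-18:00 (subtract 4h to convert from UTC+4).
Pablo in UTC: 08:45-08:50, 09:20-15:45, 16:45-18:00 (add 5h to convert from UTC-5).
Bashir in UTC: 10:05-13:30, 15:45-17:30 (subtract 4h to convert from UTC+4).
Uma in UTC: 09:40-14:10, 14:50-17:50 (subtract 4h to convert from UTC+4).
Leo in UTC: 08:30-11:10, 12:55-15:55, 17:15-18:00 (add 5h to convert from UTC-5).
Idris: not fully free for 09:05-09:45. Pablo: not fully free for 09:05-09:45. Bashir: not fully free for 09:05-09:45. Uma: not fully free for 09:05-09:45. Leo: free for 09:05-09:45.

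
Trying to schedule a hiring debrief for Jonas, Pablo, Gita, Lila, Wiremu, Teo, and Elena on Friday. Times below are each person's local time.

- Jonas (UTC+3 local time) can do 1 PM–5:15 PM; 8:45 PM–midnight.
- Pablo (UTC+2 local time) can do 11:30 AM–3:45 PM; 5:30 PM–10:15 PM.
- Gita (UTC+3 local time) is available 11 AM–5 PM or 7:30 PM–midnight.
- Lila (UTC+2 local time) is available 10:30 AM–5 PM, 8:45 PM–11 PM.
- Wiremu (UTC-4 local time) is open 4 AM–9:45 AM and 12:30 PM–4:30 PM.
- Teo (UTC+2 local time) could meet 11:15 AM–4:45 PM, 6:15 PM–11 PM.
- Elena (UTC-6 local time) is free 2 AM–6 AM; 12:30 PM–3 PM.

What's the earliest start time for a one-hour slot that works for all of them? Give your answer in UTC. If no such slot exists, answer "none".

Jonas in UTC: 10:00-14:15, 17:45-21:00 (subtract 3h to convert from UTC+3).
Pablo in UTC: 09:30-13:45, 15:30-20:15 (subtract 2h to convert from UTC+2).
Gita in UTC: 08:00-14:00, 16:30-21:00 (subtract 3h to convert from UTC+3).
Lila in UTC: 08:30-15:00, 18:45-21:00 (subtract 2h to convert from UTC+2).
Wiremu in UTC: 08:00-13:45, 16:30-20:30 (add 4h to convert from UTC-4).
Teo in UTC: 09:15-14:45, 16:15-21:00 (subtract 2h to convert from UTC+2).
Elena in UTC: 08:00-12:00, 18:30-21:00 (add 6h to convert from UTC-6).
Jonas ∩ Pablo: 10:00-13:45, 17:45-20:15.
Jonas ∩ Pablo ∩ Gita: 10:00-13:45, 17:45-20:15.
Jonas ∩ Pablo ∩ Gita ∩ Lila: 10:00-13:45, 18:45-20:15.
Jonas ∩ Pablo ∩ Gita ∩ Lila ∩ Wiremu: 10:00-13:45, 18:45-20:15.
Jonas ∩ Pablo ∩ Gita ∩ Lila ∩ Wiremu ∩ Teo: 10:00-13:45, 18:45-20:15.
Jonas ∩ Pablo ∩ Gita ∩ Lila ∩ Wiremu ∩ Teo ∩ Elena: 10:00-12:00, 18:45-20:15.
The first common window of at least 60 minutes is 10:00-12:00, so the earliest start is 10:00.

10:00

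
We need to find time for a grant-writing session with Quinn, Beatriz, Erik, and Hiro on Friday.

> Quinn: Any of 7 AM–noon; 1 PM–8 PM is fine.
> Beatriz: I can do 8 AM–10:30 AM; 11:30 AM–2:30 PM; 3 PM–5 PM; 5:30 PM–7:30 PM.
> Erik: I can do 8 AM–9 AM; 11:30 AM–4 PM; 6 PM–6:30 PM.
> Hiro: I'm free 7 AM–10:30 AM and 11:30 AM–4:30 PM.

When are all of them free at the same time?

08:00-09:00, 11:30-12:00, 13:00-14:30, 15:00-16:00

Quinn ∩ Beatriz: 08:00-10:30, 11:30-12:00, 13:00-14:30, 15:00-17:00, 17:30-19:30.
Quinn ∩ Beatriz ∩ Erik: 08:00-09:00, 11:30-12:00, 13:00-14:30, 15:00-16:00, 18:00-18:30.
Quinn ∩ Beatriz ∩ Erik ∩ Hiro: 08:00-09:00, 11:30-12:00, 13:00-14:30, 15:00-16:00.
Those are the intersection windows.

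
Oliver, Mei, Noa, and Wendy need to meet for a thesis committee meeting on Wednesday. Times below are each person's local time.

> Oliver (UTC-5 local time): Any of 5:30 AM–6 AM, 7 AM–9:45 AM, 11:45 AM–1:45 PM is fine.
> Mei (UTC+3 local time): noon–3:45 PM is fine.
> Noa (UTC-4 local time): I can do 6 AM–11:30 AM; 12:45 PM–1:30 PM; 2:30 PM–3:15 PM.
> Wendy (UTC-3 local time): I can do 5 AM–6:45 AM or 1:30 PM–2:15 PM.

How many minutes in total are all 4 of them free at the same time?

Oliver in UTC: 10:30-11:00, 12:00-14:45, 16:45-18:45 (add 5h to convert from UTC-5).
Mei in UTC: 09:00-12:45 (subtract 3h to convert from UTC+3).
Noa in UTC: 10:00-15:30, 16:45-17:30, 18:30-19:15 (add 4h to convert from UTC-4).
Wendy in UTC: 08:00-09:45, 16:30-17:15 (add 3h to convert from UTC-3).
Oliver ∩ Mei: 10:30-11:00, 12:00-12:45.
Oliver ∩ Mei ∩ Noa: 10:30-11:00, 12:00-12:45.
Oliver ∩ Mei ∩ Noa ∩ Wendy: ∅.
There is no time when everyone is free.
There is no common window, so the total is 0 minutes.

0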